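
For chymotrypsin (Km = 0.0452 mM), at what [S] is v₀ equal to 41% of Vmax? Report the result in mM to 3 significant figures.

v/Vmax = [S]/(Km+[S]) = 0.41, so [S] = Km·0.41/(1 − 0.41) = 0.0452 × 0.6949.
[S] = 0.0314 mM.

0.0314 mM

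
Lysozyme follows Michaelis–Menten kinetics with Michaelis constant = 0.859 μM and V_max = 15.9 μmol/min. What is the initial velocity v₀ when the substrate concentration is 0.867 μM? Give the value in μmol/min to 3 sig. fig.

7.99 μmol/min

v = Vmax·[S]/(Km + [S]) = 15.9 × 0.867 / (0.859 + 0.867)
  = 13.79 / 1.726 = 7.99 μmol/min.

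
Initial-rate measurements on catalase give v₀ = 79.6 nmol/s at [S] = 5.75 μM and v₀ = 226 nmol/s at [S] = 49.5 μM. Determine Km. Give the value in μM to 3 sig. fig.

15.8 μM

From v = Vmax[S]/(Km+[S]), each point gives Vmax = v(Km+[S])/[S].
Equating: 79.6(Km+5.75)/5.75 = 226(Km+49.5)/49.5.
13.84·Km + 79.6 = 4.566·Km + 226, so (13.84 − 4.566)·Km = 226 − 79.6.
Km = 146.4/9.278 = 15.8 μM; then Vmax = 79.6(15.8+5.75)/5.75 = 298 nmol/s.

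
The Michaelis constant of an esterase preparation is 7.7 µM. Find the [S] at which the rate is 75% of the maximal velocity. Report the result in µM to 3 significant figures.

23.1 µM

v/Vmax = [S]/(Km+[S]) = 0.75, so [S] = Km·0.75/(1 − 0.75) = 7.7 × 3.000.
[S] = 23.1 µM.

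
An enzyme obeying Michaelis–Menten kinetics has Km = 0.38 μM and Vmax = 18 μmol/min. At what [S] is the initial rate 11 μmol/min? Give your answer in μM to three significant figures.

Rearranging v = Vmax[S]/(Km+[S]) gives [S] = Km·v/(Vmax − v).
[S] = 0.38 × 11 / (18 − 11) = 4.180/7.000 = 0.597 μM.

0.597 μM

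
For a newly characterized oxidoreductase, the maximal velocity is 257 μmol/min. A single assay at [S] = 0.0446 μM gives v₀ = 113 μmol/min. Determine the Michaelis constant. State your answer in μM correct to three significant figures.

From v = Vmax[S]/(Km+[S]), Km = [S](Vmax − v)/v.
Km = 0.0446 × (257 − 113) / 113 = 6.422/113 = 0.0568 μM.

0.0568 μM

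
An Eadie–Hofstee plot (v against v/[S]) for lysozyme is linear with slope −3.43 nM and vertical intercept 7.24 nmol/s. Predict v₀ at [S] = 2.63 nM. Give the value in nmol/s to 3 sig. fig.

In the Eadie–Hofstee form v = Vmax − Km·(v/[S]), the slope is −Km and the intercept is Vmax, so Km = 3.43 nM and Vmax = 7.24 nmol/s.
v = 7.24 × 2.63/(3.43 + 2.63) = 3.14 nmol/s.

3.14 nmol/s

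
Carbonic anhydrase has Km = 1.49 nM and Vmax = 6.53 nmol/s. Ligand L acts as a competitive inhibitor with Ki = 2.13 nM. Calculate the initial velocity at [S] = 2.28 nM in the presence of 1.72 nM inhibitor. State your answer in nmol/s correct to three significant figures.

With α = 1 + [I]/Ki = 1 + 1.72/2.13 = 1.808, the competitive rate law is v = Vmax[S] / (αKm + [S]).
v = 6.53×2.28 / (1.808×1.49 + 2.28) = 14.89/4.973 = 2.99 nmol/s.

2.99 nmol/s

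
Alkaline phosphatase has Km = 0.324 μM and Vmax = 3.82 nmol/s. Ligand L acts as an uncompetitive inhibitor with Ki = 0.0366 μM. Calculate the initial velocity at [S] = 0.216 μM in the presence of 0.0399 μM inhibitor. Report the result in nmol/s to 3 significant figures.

α = 1 + [I]/Ki = 1 + 0.0399/0.0366 = 2.090.
For an uncompetitive inhibitor, both parameters are divided by α, giving Vmax/α and Km/α: Km,app = 0.155 μM, Vmax,app = 1.83 nmol/s.
v = Vmax,app·[S]/(Km,app + [S]) = 1.83 × 0.216/(0.155 + 0.216) = 1.06 nmol/s.

1.06 nmol/s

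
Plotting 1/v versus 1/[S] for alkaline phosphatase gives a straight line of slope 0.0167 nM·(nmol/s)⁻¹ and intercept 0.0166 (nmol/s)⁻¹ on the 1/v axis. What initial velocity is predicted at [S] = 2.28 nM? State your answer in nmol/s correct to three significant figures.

The y-intercept is 1/Vmax, so Vmax = 1/0.0166 = 60.2 nmol/s.
The slope is Km/Vmax, so Km = 0.0167 × 60.2 = 1.01 nM.
Then v = 60.2 × 2.28/(1.01 + 2.28) = 41.8 nmol/s.

41.8 nmol/s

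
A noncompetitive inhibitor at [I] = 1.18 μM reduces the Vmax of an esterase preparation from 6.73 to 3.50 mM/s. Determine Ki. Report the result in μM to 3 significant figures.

Noncompetitive: Vmax,app = Vmax/α with α = 1 + [I]/Ki.
α = Vmax/Vmax,app = 6.73/3.50 = 1.923.
Ki = [I]/(α − 1) = 1.18/0.9229 = 1.28 μM.

1.28 μM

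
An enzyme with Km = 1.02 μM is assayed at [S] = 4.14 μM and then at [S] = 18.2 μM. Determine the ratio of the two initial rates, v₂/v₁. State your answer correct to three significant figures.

1.18

Since Vmax cancels, v₂/v₁ = [S]₂(Km+[S]₁) / [S]₁(Km+[S]₂).
= 18.2×(1.02+4.14) / (4.14×(1.02+18.2)) = 93.91/79.57 = 1.18.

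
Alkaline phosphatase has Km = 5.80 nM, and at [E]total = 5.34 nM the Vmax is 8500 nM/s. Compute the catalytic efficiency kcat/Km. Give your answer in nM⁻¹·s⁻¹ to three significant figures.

kcat = Vmax/[E]total = 8500/5.34 = 1590 s⁻¹.
kcat/Km = 1590/5.80 = 274 nM⁻¹·s⁻¹.

274 nM⁻¹·s⁻¹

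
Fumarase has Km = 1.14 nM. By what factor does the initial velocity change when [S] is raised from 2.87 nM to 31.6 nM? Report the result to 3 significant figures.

1.35

The fractional saturations are [S]/(Km+[S]) = 2.87/4.010 = 0.7157 and 31.6/32.74 = 0.9652.
v₂/v₁ is just their ratio: 0.9652/0.7157 = 1.35.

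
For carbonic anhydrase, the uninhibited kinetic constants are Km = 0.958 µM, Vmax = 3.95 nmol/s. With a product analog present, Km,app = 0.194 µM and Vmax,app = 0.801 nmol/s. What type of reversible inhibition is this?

uncompetitive

Both Km and Vmax decrease by the same factor (~4.93-fold) — characteristic of uncompetitive inhibition.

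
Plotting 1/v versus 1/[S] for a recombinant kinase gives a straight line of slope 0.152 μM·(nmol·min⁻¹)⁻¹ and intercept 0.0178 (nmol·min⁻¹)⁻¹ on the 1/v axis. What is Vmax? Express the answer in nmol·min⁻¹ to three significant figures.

56.2 nmol·min⁻¹

The y-intercept of a Lineweaver–Burk plot equals 1/Vmax, so Vmax = 1/0.0178 = 56.2 nmol·min⁻¹.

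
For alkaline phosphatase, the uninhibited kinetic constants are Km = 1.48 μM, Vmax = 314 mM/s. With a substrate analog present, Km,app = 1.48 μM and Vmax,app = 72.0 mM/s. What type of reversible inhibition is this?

noncompetitive

Vmax decreases (314 → 72.0 mM/s) while Km is unchanged — pure noncompetitive inhibition.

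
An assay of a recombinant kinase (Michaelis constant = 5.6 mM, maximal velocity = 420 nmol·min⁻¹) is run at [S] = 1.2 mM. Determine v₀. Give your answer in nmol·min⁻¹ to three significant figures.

74.1 nmol·min⁻¹

v = Vmax·[S]/(Km + [S]) = 420 × 1.2 / (5.6 + 1.2)
  = 504.0 / 6.800 = 74.1 nmol·min⁻¹.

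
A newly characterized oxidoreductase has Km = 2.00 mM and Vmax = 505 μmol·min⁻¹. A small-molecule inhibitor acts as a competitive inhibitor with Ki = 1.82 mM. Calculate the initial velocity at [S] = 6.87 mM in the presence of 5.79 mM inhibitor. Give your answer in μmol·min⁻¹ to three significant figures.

228 μmol·min⁻¹

α = 1 + [I]/Ki = 1 + 5.79/1.82 = 4.181.
For a competitive inhibitor, Vmax is unchanged and the apparent Km becomes α·Km: Km,app = 8.36 mM, Vmax,app = 505 μmol·min⁻¹.
v = Vmax,app·[S]/(Km,app + [S]) = 505 × 6.87/(8.36 + 6.87) = 228 μmol·min⁻¹.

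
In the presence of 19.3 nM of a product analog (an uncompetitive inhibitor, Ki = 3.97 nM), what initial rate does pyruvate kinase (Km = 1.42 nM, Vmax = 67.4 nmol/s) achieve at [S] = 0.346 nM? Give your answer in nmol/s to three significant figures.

6.76 nmol/s

α = 1 + [I]/Ki = 1 + 19.3/3.97 = 5.861.
For an uncompetitive inhibitor, both parameters are divided by α, giving Vmax/α and Km/α: Km,app = 0.242 nM, Vmax,app = 11.5 nmol/s.
v = Vmax,app·[S]/(Km,app + [S]) = 11.5 × 0.346/(0.242 + 0.346) = 6.76 nmol/s.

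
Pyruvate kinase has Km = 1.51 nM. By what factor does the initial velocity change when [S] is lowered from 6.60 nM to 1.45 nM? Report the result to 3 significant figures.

Since Vmax cancels, v₂/v₁ = [S]₂(Km+[S]₁) / [S]₁(Km+[S]₂).
= 1.45×(1.51+6.60) / (6.60×(1.51+1.45)) = 11.76/19.54 = 0.602.

0.602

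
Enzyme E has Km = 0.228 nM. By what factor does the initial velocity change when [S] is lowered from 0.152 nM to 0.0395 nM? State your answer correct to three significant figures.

0.369

The fractional saturations are [S]/(Km+[S]) = 0.152/0.3800 = 0.4000 and 0.0395/0.2675 = 0.1477.
v₂/v₁ is just their ratio: 0.1477/0.4000 = 0.369.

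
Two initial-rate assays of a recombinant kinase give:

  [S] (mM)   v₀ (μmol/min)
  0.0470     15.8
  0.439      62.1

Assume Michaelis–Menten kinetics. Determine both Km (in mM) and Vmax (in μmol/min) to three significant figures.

Km = 0.238 mM; Vmax = 95.7 μmol/min

From v = Vmax[S]/(Km+[S]), each point gives Vmax = v(Km+[S])/[S].
Equating: 15.8(Km+0.0470)/0.0470 = 62.1(Km+0.439)/0.439.
336.2·Km + 15.8 = 141.5·Km + 62.1, so (336.2 − 141.5)·Km = 62.1 − 15.8.
Km = 46.30/194.7 = 0.238 mM; then Vmax = 15.8(0.238+0.0470)/0.0470 = 95.7 μmol/min.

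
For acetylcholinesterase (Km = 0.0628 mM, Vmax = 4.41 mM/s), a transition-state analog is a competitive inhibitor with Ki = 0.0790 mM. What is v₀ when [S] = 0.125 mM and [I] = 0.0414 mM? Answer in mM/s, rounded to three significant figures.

With α = 1 + [I]/Ki = 1 + 0.0414/0.0790 = 1.524, the competitive rate law is v = Vmax[S] / (αKm + [S]).
v = 4.41×0.125 / (1.524×0.0628 + 0.125) = 0.5512/0.2207 = 2.50 mM/s.

2.50 mM/s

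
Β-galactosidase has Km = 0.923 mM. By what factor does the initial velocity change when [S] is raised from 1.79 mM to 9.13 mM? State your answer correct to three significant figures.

The fractional saturations are [S]/(Km+[S]) = 1.79/2.713 = 0.6598 and 9.13/10.05 = 0.9082.
v₂/v₁ is just their ratio: 0.9082/0.6598 = 1.38.

1.38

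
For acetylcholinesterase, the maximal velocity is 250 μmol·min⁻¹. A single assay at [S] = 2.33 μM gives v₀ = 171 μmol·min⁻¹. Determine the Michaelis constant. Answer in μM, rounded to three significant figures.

v/Vmax = 171/250 = 0.6840 = [S]/(Km+[S]).
So Km + [S] = [S]/0.6840 = 3.406 μM, giving Km = 3.406 − 2.33 = 1.08 μM.

1.08 μM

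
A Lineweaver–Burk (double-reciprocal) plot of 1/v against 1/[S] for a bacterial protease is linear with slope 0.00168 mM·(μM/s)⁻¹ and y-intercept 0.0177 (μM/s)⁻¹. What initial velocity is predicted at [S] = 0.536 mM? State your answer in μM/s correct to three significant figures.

48.0 μM/s

The y-intercept is 1/Vmax, so Vmax = 1/0.0177 = 56.5 μM/s.
The slope is Km/Vmax, so Km = 0.00168 × 56.5 = 0.0949 mM.
Then v = 56.5 × 0.536/(0.0949 + 0.536) = 48.0 μM/s.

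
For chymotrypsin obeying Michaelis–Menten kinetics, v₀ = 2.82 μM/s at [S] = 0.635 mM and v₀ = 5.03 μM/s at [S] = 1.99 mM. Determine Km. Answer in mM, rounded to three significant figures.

From v = Vmax[S]/(Km+[S]), each point gives Vmax = v(Km+[S])/[S].
Equating: 2.82(Km+0.635)/0.635 = 5.03(Km+1.99)/1.99.
4.441·Km + 2.82 = 2.528·Km + 5.03, so (4.441 − 2.528)·Km = 5.03 − 2.82.
Km = 2.210/1.913 = 1.16 mM; then Vmax = 2.82(1.16+0.635)/0.635 = 7.95 μM/s.

1.16 mM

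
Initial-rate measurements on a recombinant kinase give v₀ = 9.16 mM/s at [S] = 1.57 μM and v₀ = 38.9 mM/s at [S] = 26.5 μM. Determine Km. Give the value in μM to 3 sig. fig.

6.81 μM

From v = Vmax[S]/(Km+[S]), each point gives Vmax = v(Km+[S])/[S].
Equating: 9.16(Km+1.57)/1.57 = 38.9(Km+26.5)/26.5.
5.834·Km + 9.16 = 1.468·Km + 38.9, so (5.834 − 1.468)·Km = 38.9 − 9.16.
Km = 29.74/4.366 = 6.81 μM; then Vmax = 9.16(6.81+1.57)/1.57 = 48.9 mM/s.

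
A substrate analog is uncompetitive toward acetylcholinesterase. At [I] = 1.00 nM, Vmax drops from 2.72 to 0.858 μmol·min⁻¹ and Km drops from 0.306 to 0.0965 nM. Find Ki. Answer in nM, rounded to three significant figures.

0.461 nM

Uncompetitive: Vmax,app = Vmax/α (and Km,app = Km/α) with α = 1 + [I]/Ki.
α = Vmax/Vmax,app = 2.72/0.858 = 3.170.
Ki = [I]/(α − 1) = 1.00/2.170 = 0.461 nM.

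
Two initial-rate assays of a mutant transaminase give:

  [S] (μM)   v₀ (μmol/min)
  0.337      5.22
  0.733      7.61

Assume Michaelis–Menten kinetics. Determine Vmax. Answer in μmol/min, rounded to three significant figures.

12.5 μmol/min

From v = Vmax[S]/(Km+[S]), each point gives Vmax = v(Km+[S])/[S].
Equating: 5.22(Km+0.337)/0.337 = 7.61(Km+0.733)/0.733.
15.49·Km + 5.22 = 10.38·Km + 7.61, so (15.49 − 10.38)·Km = 7.61 − 5.22.
Km = 2.390/5.108 = 0.468 μM; then Vmax = 5.22(0.468+0.337)/0.337 = 12.5 μmol/min.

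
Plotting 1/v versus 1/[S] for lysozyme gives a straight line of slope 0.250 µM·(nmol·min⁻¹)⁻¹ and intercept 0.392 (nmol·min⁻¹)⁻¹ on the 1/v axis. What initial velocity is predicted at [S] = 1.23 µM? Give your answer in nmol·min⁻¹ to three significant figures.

The y-intercept is 1/Vmax, so Vmax = 1/0.392 = 2.55 nmol·min⁻¹.
The slope is Km/Vmax, so Km = 0.250 × 2.55 = 0.638 µM.
Then v = 2.55 × 1.23/(0.638 + 1.23) = 1.68 nmol·min⁻¹.

1.68 nmol·min⁻¹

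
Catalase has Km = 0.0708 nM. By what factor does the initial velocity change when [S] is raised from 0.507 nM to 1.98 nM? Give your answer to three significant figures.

1.10

The fractional saturations are [S]/(Km+[S]) = 0.507/0.5778 = 0.8775 and 1.98/2.051 = 0.9655.
v₂/v₁ is just their ratio: 0.9655/0.8775 = 1.10.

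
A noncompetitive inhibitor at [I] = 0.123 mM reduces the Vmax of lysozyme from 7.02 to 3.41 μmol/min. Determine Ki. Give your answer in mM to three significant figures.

0.116 mM

Noncompetitive: Vmax,app = Vmax/α with α = 1 + [I]/Ki.
α = Vmax/Vmax,app = 7.02/3.41 = 2.059.
Ki = [I]/(α − 1) = 0.123/1.059 = 0.116 mM.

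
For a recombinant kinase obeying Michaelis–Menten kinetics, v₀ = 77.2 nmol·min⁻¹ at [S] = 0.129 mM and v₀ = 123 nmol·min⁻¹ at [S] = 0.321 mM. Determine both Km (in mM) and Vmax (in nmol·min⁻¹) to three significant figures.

From v = Vmax[S]/(Km+[S]), each point gives Vmax = v(Km+[S])/[S].
Equating: 77.2(Km+0.129)/0.129 = 123(Km+0.321)/0.321.
598.4·Km + 77.2 = 383.2·Km + 123, so (598.4 − 383.2)·Km = 123 − 77.2.
Km = 45.80/215.3 = 0.213 mM; then Vmax = 77.2(0.213+0.129)/0.129 = 205 nmol·min⁻¹.

Km = 0.213 mM; Vmax = 205 nmol·min⁻¹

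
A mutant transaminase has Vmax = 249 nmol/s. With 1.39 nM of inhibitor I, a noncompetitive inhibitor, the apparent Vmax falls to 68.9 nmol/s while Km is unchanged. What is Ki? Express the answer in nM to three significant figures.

Noncompetitive: Vmax,app = Vmax/α with α = 1 + [I]/Ki.
α = Vmax/Vmax,app = 249/68.9 = 3.614.
Since α = 1 + [I]/Ki, [I]/Ki = 3.614 − 1 = 2.614 and Ki = 1.39/2.614 = 0.532 nM.

0.532 nM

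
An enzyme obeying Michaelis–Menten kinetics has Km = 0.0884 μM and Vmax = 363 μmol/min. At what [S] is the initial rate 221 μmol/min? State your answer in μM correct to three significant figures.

0.138 μM

The required fractional saturation is v/Vmax = 221/363 = 0.6088.
Then [S]/(Km+[S]) = 0.6088 ⇒ [S] = 0.0884 × 0.6088/(1 − 0.6088) = 0.138 μM.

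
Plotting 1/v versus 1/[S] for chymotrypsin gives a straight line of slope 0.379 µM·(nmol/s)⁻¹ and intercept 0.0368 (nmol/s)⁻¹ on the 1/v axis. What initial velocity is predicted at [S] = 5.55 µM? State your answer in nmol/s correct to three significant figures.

9.52 nmol/s

The y-intercept is 1/Vmax, so Vmax = 1/0.0368 = 27.2 nmol/s.
The slope is Km/Vmax, so Km = 0.379 × 27.2 = 10.3 µM.
Then v = 27.2 × 5.55/(10.3 + 5.55) = 9.52 nmol/s.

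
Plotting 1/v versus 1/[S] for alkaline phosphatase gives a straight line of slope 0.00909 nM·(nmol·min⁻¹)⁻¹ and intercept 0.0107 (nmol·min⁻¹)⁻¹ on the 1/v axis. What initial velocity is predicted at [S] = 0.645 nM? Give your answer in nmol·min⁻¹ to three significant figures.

40.3 nmol·min⁻¹

The y-intercept is 1/Vmax, so Vmax = 1/0.0107 = 93.5 nmol·min⁻¹.
The slope is Km/Vmax, so Km = 0.00909 × 93.5 = 0.850 nM.
Then v = 93.5 × 0.645/(0.850 + 0.645) = 40.3 nmol·min⁻¹.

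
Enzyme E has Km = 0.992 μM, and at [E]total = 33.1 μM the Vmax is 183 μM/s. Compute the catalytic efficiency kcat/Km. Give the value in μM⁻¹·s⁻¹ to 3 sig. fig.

5.57 μM⁻¹·s⁻¹

kcat = Vmax/[E]total = 183/33.1 = 5.53 s⁻¹.
kcat/Km = 5.53/0.992 = 5.57 μM⁻¹·s⁻¹.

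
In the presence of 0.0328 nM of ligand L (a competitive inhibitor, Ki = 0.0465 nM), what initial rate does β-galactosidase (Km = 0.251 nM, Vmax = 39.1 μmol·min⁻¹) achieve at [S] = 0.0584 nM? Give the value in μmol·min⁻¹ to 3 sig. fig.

With α = 1 + [I]/Ki = 1 + 0.0328/0.0465 = 1.705, the competitive rate law is v = Vmax[S] / (αKm + [S]).
v = 39.1×0.0584 / (1.705×0.251 + 0.0584) = 2.283/0.4864 = 4.69 μmol·min⁻¹.

4.69 μmol·min⁻¹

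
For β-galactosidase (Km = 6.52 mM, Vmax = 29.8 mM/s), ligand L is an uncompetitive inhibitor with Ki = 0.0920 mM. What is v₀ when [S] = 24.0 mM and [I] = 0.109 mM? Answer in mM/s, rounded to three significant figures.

α = 1 + [I]/Ki = 1 + 0.109/0.0920 = 2.185.
For an uncompetitive inhibitor, both parameters are divided by α, giving Vmax/α and Km/α: Km,app = 2.98 mM, Vmax,app = 13.6 mM/s.
v = Vmax,app·[S]/(Km,app + [S]) = 13.6 × 24.0/(2.98 + 24.0) = 12.1 mM/s.

12.1 mM/s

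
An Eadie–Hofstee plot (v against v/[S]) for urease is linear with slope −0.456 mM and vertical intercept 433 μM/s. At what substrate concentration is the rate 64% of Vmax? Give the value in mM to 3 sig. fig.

The Eadie–Hofstee slope gives Km = 0.456 mM (slope = −Km).
v/Vmax = [S]/(Km+[S]) = 0.64 ⇒ [S] = Km·0.64/(1−0.64) = 0.456 × 1.778 = 0.811 mM.

0.811 mM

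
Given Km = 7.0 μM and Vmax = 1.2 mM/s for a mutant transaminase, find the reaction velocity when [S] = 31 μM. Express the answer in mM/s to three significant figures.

[S]/(Km+[S]) = 31/38.00 = 0.8158, the fractional saturation.
v = 0.8158 × Vmax = 0.8158 × 1.2 = 0.979 mM/s.

0.979 mM/s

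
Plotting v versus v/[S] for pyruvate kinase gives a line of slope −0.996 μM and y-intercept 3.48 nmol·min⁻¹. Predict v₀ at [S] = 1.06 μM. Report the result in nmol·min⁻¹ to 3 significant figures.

In the Eadie–Hofstee form v = Vmax − Km·(v/[S]), the slope is −Km and the intercept is Vmax, so Km = 0.996 μM and Vmax = 3.48 nmol·min⁻¹.
v = 3.48 × 1.06/(0.996 + 1.06) = 1.79 nmol·min⁻¹.

1.79 nmol·min⁻¹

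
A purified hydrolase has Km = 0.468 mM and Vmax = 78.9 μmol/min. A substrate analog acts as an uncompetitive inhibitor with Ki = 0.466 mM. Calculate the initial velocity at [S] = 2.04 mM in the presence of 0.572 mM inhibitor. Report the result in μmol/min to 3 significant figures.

With α = 1 + [I]/Ki = 1 + 0.572/0.466 = 2.227, the uncompetitive rate law is v = (Vmax/α)·[S] / (Km/α + [S]).
v = (78.9/2.227)×2.04 / (0.468/2.227 + 2.04) = 72.26/2.250 = 32.1 μmol/min.

32.1 μmol/min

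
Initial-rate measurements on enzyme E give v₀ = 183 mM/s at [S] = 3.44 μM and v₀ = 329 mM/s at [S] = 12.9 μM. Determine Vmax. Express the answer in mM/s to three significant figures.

463 mM/s

From v = Vmax[S]/(Km+[S]), each point gives Vmax = v(Km+[S])/[S].
Equating: 183(Km+3.44)/3.44 = 329(Km+12.9)/12.9.
53.20·Km + 183 = 25.50·Km + 329, so (53.20 − 25.50)·Km = 329 − 183.
Km = 146.0/27.69 = 5.27 μM; then Vmax = 183(5.27+3.44)/3.44 = 463 mM/s.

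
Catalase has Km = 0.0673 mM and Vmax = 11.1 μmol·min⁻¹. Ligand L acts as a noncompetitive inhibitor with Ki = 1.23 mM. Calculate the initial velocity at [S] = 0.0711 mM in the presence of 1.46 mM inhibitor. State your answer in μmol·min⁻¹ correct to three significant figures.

2.61 μmol·min⁻¹

With α = 1 + [I]/Ki = 1 + 1.46/1.23 = 2.187, the noncompetitive rate law is v = (Vmax/α)·[S] / (Km + [S]).
v = (11.1/2.187)×0.0711 / (0.0673 + 0.0711) = 0.3609/0.1384 = 2.61 μmol·min⁻¹.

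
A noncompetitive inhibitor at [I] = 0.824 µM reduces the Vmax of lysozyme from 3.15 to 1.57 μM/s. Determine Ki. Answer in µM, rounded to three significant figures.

Noncompetitive: Vmax,app = Vmax/α with α = 1 + [I]/Ki.
α = Vmax/Vmax,app = 3.15/1.57 = 2.006.
Since α = 1 + [I]/Ki, [I]/Ki = 2.006 − 1 = 1.006 and Ki = 0.824/1.006 = 0.819 µM.

0.819 µM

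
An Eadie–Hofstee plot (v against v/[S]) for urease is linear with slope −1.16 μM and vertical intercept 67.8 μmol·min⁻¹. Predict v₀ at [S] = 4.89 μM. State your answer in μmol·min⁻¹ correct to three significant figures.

54.8 μmol·min⁻¹

In the Eadie–Hofstee form v = Vmax − Km·(v/[S]), the slope is −Km and the intercept is Vmax, so Km = 1.16 μM and Vmax = 67.8 μmol·min⁻¹.
v = 67.8 × 4.89/(1.16 + 4.89) = 54.8 μmol·min⁻¹.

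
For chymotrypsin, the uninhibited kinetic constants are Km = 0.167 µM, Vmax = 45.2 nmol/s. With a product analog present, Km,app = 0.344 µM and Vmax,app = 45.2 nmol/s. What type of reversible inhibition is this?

competitive

Km increases (0.167 → 0.344 µM) while Vmax is unchanged — the hallmark of competitive inhibition.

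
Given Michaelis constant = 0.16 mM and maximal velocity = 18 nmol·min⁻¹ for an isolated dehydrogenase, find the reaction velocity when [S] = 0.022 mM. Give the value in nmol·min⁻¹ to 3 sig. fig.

[S]/(Km+[S]) = 0.022/0.1820 = 0.1209, the fractional saturation.
v = 0.1209 × Vmax = 0.1209 × 18 = 2.18 nmol·min⁻¹.

2.18 nmol·min⁻¹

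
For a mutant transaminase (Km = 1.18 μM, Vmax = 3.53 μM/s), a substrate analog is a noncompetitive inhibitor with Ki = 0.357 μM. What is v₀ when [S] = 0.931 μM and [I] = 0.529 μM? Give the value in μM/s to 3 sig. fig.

α = 1 + [I]/Ki = 1 + 0.529/0.357 = 2.482.
For a noncompetitive inhibitor, Vmax is reduced to Vmax/α while Km is unchanged: Km,app = 1.18 μM, Vmax,app = 1.42 μM/s.
v = Vmax,app·[S]/(Km,app + [S]) = 1.42 × 0.931/(1.18 + 0.931) = 0.627 μM/s.

0.627 μM/s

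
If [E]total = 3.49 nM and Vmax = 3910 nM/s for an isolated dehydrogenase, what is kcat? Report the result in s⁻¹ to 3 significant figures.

1120 s⁻¹

kcat = Vmax/[E]total = 3910 nM/s / 3.49 nM = 1120 s⁻¹.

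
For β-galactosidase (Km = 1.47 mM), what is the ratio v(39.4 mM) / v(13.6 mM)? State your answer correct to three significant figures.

1.07

The fractional saturations are [S]/(Km+[S]) = 13.6/15.07 = 0.9025 and 39.4/40.87 = 0.9640.
v₂/v₁ is just their ratio: 0.9640/0.9025 = 1.07.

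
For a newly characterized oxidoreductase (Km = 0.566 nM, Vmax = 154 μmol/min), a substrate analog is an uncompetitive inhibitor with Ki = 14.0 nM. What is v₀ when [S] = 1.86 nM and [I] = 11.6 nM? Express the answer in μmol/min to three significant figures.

With α = 1 + [I]/Ki = 1 + 11.6/14.0 = 1.829, the uncompetitive rate law is v = (Vmax/α)·[S] / (Km/α + [S]).
v = (154/1.829)×1.86 / (0.566/1.829 + 1.86) = 156.6/2.170 = 72.2 μmol/min.

72.2 μmol/min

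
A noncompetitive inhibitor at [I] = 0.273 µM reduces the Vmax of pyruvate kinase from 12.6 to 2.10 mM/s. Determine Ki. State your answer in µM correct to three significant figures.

0.0546 µM

Noncompetitive: Vmax,app = Vmax/α with α = 1 + [I]/Ki.
α = Vmax/Vmax,app = 12.6/2.10 = 6.000.
Since α = 1 + [I]/Ki, [I]/Ki = 6.000 − 1 = 5.000 and Ki = 0.273/5.000 = 0.0546 µM.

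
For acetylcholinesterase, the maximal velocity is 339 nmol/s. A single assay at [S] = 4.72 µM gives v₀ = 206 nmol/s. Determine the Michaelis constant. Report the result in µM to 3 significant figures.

3.05 µM

v/Vmax = 206/339 = 0.6077 = [S]/(Km+[S]).
So Km + [S] = [S]/0.6077 = 7.767 µM, giving Km = 7.767 − 4.72 = 3.05 µM.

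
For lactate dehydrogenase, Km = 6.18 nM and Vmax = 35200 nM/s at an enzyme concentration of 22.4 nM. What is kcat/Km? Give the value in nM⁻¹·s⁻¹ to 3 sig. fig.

254 nM⁻¹·s⁻¹

kcat = Vmax/[E]total = 35200/22.4 = 1570 s⁻¹.
kcat/Km = 1570/6.18 = 254 nM⁻¹·s⁻¹.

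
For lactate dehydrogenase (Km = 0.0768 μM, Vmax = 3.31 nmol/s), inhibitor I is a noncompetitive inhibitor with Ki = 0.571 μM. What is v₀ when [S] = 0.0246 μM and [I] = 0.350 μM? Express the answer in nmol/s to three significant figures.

0.498 nmol/s

With α = 1 + [I]/Ki = 1 + 0.350/0.571 = 1.613, the noncompetitive rate law is v = (Vmax/α)·[S] / (Km + [S]).
v = (3.31/1.613)×0.0246 / (0.0768 + 0.0246) = 0.05048/0.1014 = 0.498 nmol/s.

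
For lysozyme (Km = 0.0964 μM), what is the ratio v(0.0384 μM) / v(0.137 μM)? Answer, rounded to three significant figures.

0.485

Since Vmax cancels, v₂/v₁ = [S]₂(Km+[S]₁) / [S]₁(Km+[S]₂).
= 0.0384×(0.0964+0.137) / (0.137×(0.0964+0.0384)) = 0.008963/0.01847 = 0.485.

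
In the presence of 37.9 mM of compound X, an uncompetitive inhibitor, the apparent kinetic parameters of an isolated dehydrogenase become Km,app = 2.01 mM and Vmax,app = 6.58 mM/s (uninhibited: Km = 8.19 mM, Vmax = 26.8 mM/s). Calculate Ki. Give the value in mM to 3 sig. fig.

Uncompetitive: Vmax,app = Vmax/α (and Km,app = Km/α) with α = 1 + [I]/Ki.
α = Vmax/Vmax,app = 26.8/6.58 = 4.073.
Since α = 1 + [I]/Ki, [I]/Ki = 4.073 − 1 = 3.073 and Ki = 37.9/3.073 = 12.3 mM.

12.3 mM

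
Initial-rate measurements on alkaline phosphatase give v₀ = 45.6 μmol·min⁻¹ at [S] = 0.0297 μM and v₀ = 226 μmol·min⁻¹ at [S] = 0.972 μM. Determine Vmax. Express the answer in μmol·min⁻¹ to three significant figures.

258 μmol·min⁻¹

In reciprocal form, 1/v = (Km/Vmax)·(1/[S]) + 1/Vmax. The two points give (1/[S], 1/v) = (33.67, 0.02193) and (1.029, 0.004425).
Slope = (0.02193 − 0.004425)/(33.67 − 1.029) = 0.0005363; intercept = 0.02193 − 0.0005363×33.67 = 0.003873.
Vmax = 1/intercept = 258 μmol·min⁻¹; Km = slope × Vmax = 0.0005363 × 258 = 0.138 μM.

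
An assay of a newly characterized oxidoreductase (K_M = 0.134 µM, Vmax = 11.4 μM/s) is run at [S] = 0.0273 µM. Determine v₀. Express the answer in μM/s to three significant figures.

v = Vmax·[S]/(Km + [S]) = 11.4 × 0.0273 / (0.134 + 0.0273)
  = 0.3112 / 0.1613 = 1.93 μM/s.

1.93 μM/s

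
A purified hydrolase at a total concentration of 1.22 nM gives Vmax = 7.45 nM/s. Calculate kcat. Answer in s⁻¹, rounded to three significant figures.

6.11 s⁻¹

kcat = Vmax/[E]total = 7.45 nM/s / 1.22 nM = 6.11 s⁻¹.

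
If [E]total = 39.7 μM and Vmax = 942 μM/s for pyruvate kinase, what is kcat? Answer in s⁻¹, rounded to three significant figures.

kcat = Vmax/[E]total = 942 μM/s / 39.7 μM = 23.7 s⁻¹.

23.7 s⁻¹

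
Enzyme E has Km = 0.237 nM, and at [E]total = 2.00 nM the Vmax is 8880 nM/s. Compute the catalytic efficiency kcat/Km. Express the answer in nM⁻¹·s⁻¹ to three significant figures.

18700 nM⁻¹·s⁻¹

kcat = Vmax/[E]total = 8880/2.00 = 4440 s⁻¹.
kcat/Km = 4440/0.237 = 18700 nM⁻¹·s⁻¹.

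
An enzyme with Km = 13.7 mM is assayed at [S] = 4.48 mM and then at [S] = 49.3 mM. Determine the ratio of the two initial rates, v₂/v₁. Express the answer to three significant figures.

The fractional saturations are [S]/(Km+[S]) = 4.48/18.18 = 0.2464 and 49.3/63.00 = 0.7825.
v₂/v₁ is just their ratio: 0.7825/0.2464 = 3.18.

3.18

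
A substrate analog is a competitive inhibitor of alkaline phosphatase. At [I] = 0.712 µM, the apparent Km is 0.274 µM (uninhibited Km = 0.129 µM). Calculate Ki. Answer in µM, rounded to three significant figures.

0.633 µM

Competitive: Km,app = α·Km with α = 1 + [I]/Ki.
α = Km,app/Km = 0.274/0.129 = 2.124.
Since α = 1 + [I]/Ki, [I]/Ki = 2.124 − 1 = 1.124 and Ki = 0.712/1.124 = 0.633 µM.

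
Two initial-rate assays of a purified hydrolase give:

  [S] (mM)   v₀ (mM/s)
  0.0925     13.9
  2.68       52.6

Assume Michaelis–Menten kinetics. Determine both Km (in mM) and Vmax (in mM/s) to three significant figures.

Km = 0.296 mM; Vmax = 58.4 mM/s

In reciprocal form, 1/v = (Km/Vmax)·(1/[S]) + 1/Vmax. The two points give (1/[S], 1/v) = (10.81, 0.07194) and (0.3731, 0.01901).
Slope = (0.07194 − 0.01901)/(10.81 − 0.3731) = 0.005071; intercept = 0.07194 − 0.005071×10.81 = 0.01712.
Vmax = 1/intercept = 58.4 mM/s; Km = slope × Vmax = 0.005071 × 58.4 = 0.296 mM.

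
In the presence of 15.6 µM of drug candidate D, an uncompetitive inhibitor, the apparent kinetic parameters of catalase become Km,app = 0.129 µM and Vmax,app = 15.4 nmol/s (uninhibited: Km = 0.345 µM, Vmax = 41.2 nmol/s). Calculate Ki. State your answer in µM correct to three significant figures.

9.31 µM

Uncompetitive: Vmax,app = Vmax/α (and Km,app = Km/α) with α = 1 + [I]/Ki.
α = Vmax/Vmax,app = 41.2/15.4 = 2.675.
Since α = 1 + [I]/Ki, [I]/Ki = 2.675 − 1 = 1.675 and Ki = 15.6/1.675 = 9.31 µM.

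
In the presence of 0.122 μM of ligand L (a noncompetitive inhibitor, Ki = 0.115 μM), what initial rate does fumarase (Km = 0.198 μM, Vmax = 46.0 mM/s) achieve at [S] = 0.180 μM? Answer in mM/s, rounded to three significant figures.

α = 1 + [I]/Ki = 1 + 0.122/0.115 = 2.061.
For a noncompetitive inhibitor, Vmax is reduced to Vmax/α while Km is unchanged: Km,app = 0.198 μM, Vmax,app = 22.3 mM/s.
v = Vmax,app·[S]/(Km,app + [S]) = 22.3 × 0.180/(0.198 + 0.180) = 10.6 mM/s.

10.6 mM/s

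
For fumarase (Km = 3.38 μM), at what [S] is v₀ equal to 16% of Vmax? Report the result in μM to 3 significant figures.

v/Vmax = [S]/(Km+[S]) = 0.16, so [S] = Km·0.16/(1 − 0.16) = 3.38 × 0.1905.
[S] = 0.644 μM.

0.644 μM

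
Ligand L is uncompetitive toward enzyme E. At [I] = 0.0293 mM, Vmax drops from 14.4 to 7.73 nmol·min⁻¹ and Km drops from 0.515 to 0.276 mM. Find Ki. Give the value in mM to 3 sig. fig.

0.0340 mM

Uncompetitive: Vmax,app = Vmax/α (and Km,app = Km/α) with α = 1 + [I]/Ki.
α = Vmax/Vmax,app = 14.4/7.73 = 1.863.
Ki = [I]/(α − 1) = 0.0293/0.8629 = 0.0340 mM.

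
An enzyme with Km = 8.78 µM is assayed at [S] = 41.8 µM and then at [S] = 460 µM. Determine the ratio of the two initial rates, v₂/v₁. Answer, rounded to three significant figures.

1.19

The fractional saturations are [S]/(Km+[S]) = 41.8/50.58 = 0.8264 and 460/468.8 = 0.9813.
v₂/v₁ is just their ratio: 0.9813/0.8264 = 1.19.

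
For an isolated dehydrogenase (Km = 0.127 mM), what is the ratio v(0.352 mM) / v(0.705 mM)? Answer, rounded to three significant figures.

0.867

Since Vmax cancels, v₂/v₁ = [S]₂(Km+[S]₁) / [S]₁(Km+[S]₂).
= 0.352×(0.127+0.705) / (0.705×(0.127+0.352)) = 0.2929/0.3377 = 0.867.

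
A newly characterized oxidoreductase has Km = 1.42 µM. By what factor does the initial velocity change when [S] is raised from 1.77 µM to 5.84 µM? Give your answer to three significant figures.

1.45

Since Vmax cancels, v₂/v₁ = [S]₂(Km+[S]₁) / [S]₁(Km+[S]₂).
= 5.84×(1.42+1.77) / (1.77×(1.42+5.84)) = 18.63/12.85 = 1.45.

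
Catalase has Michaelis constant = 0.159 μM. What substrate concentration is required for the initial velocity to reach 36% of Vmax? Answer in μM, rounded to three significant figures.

0.0894 μM

v/Vmax = [S]/(Km+[S]) = 0.36, so [S] = Km·0.36/(1 − 0.36) = 0.159 × 0.5625.
[S] = 0.0894 μM.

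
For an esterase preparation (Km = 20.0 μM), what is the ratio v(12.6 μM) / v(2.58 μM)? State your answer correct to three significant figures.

3.38

Since Vmax cancels, v₂/v₁ = [S]₂(Km+[S]₁) / [S]₁(Km+[S]₂).
= 12.6×(20.0+2.58) / (2.58×(20.0+12.6)) = 284.5/84.11 = 3.38.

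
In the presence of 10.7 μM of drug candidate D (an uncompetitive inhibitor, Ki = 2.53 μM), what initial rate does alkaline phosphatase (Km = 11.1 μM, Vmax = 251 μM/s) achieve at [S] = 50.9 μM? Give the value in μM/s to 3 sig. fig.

46.1 μM/s

With α = 1 + [I]/Ki = 1 + 10.7/2.53 = 5.229, the uncompetitive rate law is v = (Vmax/α)·[S] / (Km/α + [S]).
v = (251/5.229)×50.9 / (11.1/5.229 + 50.9) = 2443/53.02 = 46.1 μM/s.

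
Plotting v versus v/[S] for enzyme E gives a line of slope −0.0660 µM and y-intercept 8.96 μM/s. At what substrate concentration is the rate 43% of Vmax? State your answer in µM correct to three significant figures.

The Eadie–Hofstee slope gives Km = 0.0660 µM (slope = −Km).
v/Vmax = [S]/(Km+[S]) = 0.43 ⇒ [S] = Km·0.43/(1−0.43) = 0.0660 × 0.7544 = 0.0498 µM.

0.0498 µM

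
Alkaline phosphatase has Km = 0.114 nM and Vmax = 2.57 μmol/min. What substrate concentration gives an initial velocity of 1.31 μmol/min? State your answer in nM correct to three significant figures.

0.119 nM

Rearranging v = Vmax[S]/(Km+[S]) gives [S] = Km·v/(Vmax − v).
[S] = 0.114 × 1.31 / (2.57 − 1.31) = 0.1493/1.260 = 0.119 nM.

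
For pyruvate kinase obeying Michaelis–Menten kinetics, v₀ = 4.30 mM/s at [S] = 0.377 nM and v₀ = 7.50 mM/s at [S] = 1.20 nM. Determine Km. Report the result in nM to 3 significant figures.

0.621 nM

From v = Vmax[S]/(Km+[S]), each point gives Vmax = v(Km+[S])/[S].
Equating: 4.30(Km+0.377)/0.377 = 7.50(Km+1.20)/1.20.
11.41·Km + 4.30 = 6.250·Km + 7.50, so (11.41 − 6.250)·Km = 7.50 − 4.30.
Km = 3.200/5.156 = 0.621 nM; then Vmax = 4.30(0.621+0.377)/0.377 = 11.4 mM/s.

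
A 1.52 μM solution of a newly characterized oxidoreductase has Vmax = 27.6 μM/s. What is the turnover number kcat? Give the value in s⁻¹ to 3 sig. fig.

kcat = Vmax/[E]total = 27.6 μM/s / 1.52 μM = 18.2 s⁻¹.

18.2 s⁻¹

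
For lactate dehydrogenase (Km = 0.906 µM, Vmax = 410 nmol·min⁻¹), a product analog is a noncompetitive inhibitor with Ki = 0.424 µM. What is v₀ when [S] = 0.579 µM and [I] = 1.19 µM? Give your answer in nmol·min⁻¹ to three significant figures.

42.0 nmol·min⁻¹

With α = 1 + [I]/Ki = 1 + 1.19/0.424 = 3.807, the noncompetitive rate law is v = (Vmax/α)·[S] / (Km + [S]).
v = (410/3.807)×0.579 / (0.906 + 0.579) = 62.36/1.485 = 42.0 nmol·min⁻¹.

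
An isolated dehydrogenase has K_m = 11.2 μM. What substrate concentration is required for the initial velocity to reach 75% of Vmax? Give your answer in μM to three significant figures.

33.6 μM

v/Vmax = [S]/(Km+[S]) = 0.75, so [S] = Km·0.75/(1 − 0.75) = 11.2 × 3.000.
[S] = 33.6 μM.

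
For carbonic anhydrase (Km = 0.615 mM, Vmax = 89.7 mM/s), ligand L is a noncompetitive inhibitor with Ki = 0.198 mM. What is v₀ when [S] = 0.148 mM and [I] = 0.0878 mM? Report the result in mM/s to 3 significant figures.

With α = 1 + [I]/Ki = 1 + 0.0878/0.198 = 1.443, the noncompetitive rate law is v = (Vmax/α)·[S] / (Km + [S]).
v = (89.7/1.443)×0.148 / (0.615 + 0.148) = 9.197/0.7630 = 12.1 mM/s.

12.1 mM/s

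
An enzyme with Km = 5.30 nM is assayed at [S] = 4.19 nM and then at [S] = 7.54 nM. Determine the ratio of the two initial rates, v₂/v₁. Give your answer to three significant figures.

The fractional saturations are [S]/(Km+[S]) = 4.19/9.490 = 0.4415 and 7.54/12.84 = 0.5872.
v₂/v₁ is just their ratio: 0.5872/0.4415 = 1.33.

1.33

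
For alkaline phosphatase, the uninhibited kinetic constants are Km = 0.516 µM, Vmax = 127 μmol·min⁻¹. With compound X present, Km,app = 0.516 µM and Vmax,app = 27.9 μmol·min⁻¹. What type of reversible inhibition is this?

Vmax decreases (127 → 27.9 μmol·min⁻¹) while Km is unchanged — pure noncompetitive inhibition.

noncompetitive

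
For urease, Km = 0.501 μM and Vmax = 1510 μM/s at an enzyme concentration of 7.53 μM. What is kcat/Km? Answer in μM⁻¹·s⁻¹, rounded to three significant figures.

400 μM⁻¹·s⁻¹

kcat = Vmax/[E]total = 1510/7.53 = 201 s⁻¹.
kcat/Km = 201/0.501 = 400 μM⁻¹·s⁻¹.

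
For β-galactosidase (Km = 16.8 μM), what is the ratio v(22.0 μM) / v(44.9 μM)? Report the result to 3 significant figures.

Since Vmax cancels, v₂/v₁ = [S]₂(Km+[S]₁) / [S]₁(Km+[S]₂).
= 22.0×(16.8+44.9) / (44.9×(16.8+22.0)) = 1357/1742 = 0.779.

0.779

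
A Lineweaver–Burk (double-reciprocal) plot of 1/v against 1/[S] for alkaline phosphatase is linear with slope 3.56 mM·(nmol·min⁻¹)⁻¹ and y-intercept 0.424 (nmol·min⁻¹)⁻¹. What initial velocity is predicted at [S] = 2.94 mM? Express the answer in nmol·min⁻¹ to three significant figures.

The y-intercept is 1/Vmax, so Vmax = 1/0.424 = 2.36 nmol·min⁻¹.
The slope is Km/Vmax, so Km = 3.56 × 2.36 = 8.40 mM.
Then v = 2.36 × 2.94/(8.40 + 2.94) = 0.612 nmol·min⁻¹.

0.612 nmol·min⁻¹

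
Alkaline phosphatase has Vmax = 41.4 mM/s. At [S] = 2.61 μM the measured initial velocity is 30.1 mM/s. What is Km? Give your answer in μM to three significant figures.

From v = Vmax[S]/(Km+[S]), Km = [S](Vmax − v)/v.
Km = 2.61 × (41.4 − 30.1) / 30.1 = 29.49/30.1 = 0.980 μM.

0.980 μM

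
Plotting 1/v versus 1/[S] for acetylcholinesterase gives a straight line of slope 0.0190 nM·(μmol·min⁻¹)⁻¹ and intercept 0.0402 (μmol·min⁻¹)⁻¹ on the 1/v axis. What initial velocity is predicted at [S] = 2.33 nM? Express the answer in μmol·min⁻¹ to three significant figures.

The y-intercept is 1/Vmax, so Vmax = 1/0.0402 = 24.9 μmol·min⁻¹.
The slope is Km/Vmax, so Km = 0.0190 × 24.9 = 0.473 nM.
Then v = 24.9 × 2.33/(0.473 + 2.33) = 20.7 μmol·min⁻¹.

20.7 μmol·min⁻¹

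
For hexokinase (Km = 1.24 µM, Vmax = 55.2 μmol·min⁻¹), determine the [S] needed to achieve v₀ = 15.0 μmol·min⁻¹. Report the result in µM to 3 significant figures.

0.463 µM

The required fractional saturation is v/Vmax = 15.0/55.2 = 0.2717.
Then [S]/(Km+[S]) = 0.2717 ⇒ [S] = 1.24 × 0.2717/(1 − 0.2717) = 0.463 µM.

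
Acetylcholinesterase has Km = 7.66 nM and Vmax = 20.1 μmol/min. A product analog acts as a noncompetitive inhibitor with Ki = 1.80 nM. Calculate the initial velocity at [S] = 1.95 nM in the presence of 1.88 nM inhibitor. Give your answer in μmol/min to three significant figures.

1.99 μmol/min

With α = 1 + [I]/Ki = 1 + 1.88/1.80 = 2.044, the noncompetitive rate law is v = (Vmax/α)·[S] / (Km + [S]).
v = (20.1/2.044)×1.95 / (7.66 + 1.95) = 19.17/9.610 = 1.99 μmol/min.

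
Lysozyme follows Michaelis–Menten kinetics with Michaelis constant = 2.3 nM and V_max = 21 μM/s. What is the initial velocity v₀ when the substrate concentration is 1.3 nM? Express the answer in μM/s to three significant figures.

7.58 μM/s

[S]/(Km+[S]) = 1.3/3.600 = 0.3611, the fractional saturation.
v = 0.3611 × Vmax = 0.3611 × 21 = 7.58 μM/s.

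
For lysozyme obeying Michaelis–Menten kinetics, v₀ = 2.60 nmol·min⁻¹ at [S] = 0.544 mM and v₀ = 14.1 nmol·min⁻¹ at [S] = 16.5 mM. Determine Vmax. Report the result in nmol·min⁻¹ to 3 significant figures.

16.6 nmol·min⁻¹

In reciprocal form, 1/v = (Km/Vmax)·(1/[S]) + 1/Vmax. The two points give (1/[S], 1/v) = (1.838, 0.3846) and (0.06061, 0.07092).
Slope = (0.3846 − 0.07092)/(1.838 − 0.06061) = 0.1765; intercept = 0.3846 − 0.1765×1.838 = 0.06023.
Vmax = 1/intercept = 16.6 nmol·min⁻¹; Km = slope × Vmax = 0.1765 × 16.6 = 2.93 mM.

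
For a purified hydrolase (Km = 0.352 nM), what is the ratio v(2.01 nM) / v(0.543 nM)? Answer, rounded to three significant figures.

The fractional saturations are [S]/(Km+[S]) = 0.543/0.8950 = 0.6067 and 2.01/2.362 = 0.8510.
v₂/v₁ is just their ratio: 0.8510/0.6067 = 1.40.

1.40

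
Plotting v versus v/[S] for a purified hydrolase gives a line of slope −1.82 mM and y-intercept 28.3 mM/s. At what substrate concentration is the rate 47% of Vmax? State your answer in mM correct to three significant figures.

The Eadie–Hofstee slope gives Km = 1.82 mM (slope = −Km).
v/Vmax = [S]/(Km+[S]) = 0.47 ⇒ [S] = Km·0.47/(1−0.47) = 1.82 × 0.8868 = 1.61 mM.

1.61 mM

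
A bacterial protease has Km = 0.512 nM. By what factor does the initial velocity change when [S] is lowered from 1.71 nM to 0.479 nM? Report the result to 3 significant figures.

0.628

The fractional saturations are [S]/(Km+[S]) = 1.71/2.222 = 0.7696 and 0.479/0.9910 = 0.4834.
v₂/v₁ is just their ratio: 0.4834/0.7696 = 0.628.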